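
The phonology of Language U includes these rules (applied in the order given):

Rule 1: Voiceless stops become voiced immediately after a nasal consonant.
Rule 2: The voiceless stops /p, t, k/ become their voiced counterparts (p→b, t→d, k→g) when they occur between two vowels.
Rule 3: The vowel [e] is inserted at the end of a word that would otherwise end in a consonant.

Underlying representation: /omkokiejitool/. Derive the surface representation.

Rule 1 (post-nasal voicing): /k/ is a voiceless stop immediately after the nasal /m/, so it voices to [g]. /omkokiejitool/ → omgokiejitool.
Rule 2 (intervocalic voicing): /k/ is a voiceless stop between vowels /o/ and /i/, so it voices to [g]. /t/ is a voiceless stop between vowels /i/ and /o/, so it voices to [d]. /omgokiejitool/ → omgogiejidool.
Rule 3 (final e-epenthesis): the form ends in the consonant /l/, so [e] is inserted word-finally. /omgogiejidool/ → omgogiejidoole.

omgogiejidoole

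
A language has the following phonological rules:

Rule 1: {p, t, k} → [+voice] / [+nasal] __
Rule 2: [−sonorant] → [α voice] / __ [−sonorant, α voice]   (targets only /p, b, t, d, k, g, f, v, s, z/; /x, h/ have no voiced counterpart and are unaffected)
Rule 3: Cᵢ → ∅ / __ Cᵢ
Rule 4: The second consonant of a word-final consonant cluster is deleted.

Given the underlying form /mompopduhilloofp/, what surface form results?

Rule 1 (post-nasal voicing): /p/ is a voiceless stop immediately after the nasal /m/, so it voices to [b]. /mompopduhilloofp/ → mombopduhilloofp.
Rule 2 (regressive voicing assimilation): /p/ precedes the voiced obstruent /d/, so it voices to [b] by assimilation. /mombopduhilloofp/ → mombobduhilloofp.
Rule 3 (degemination): /ll/ is a geminate; the first /l/ deletes. /mombobduhilloofp/ → mombobduhiloofp.
Rule 4 (final cluster simplification): /p/ is the second consonant of a word-final cluster /fp/, so it deletes. /mombobduhiloofp/ → mombobduhiloof.

mombobduhiloof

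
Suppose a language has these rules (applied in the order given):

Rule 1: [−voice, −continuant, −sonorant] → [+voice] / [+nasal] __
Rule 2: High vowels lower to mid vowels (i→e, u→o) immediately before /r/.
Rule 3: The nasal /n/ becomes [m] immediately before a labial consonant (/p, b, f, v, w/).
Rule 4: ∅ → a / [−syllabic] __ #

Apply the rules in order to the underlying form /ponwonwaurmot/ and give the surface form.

pomwomwaormota

Rule 1 (post-nasal voicing): no segment meets the environment; /ponwonwaurmot/ is unchanged.
Rule 2 (pre-rhotic lowering): /u/ is a high vowel immediately before /r/, so it lowers to [o]. /ponwonwaurmot/ → ponwonwaormot.
Rule 3 (nasal place assimilation): /n/ precedes the labial consonant /w/, so it assimilates in place to [m]. /n/ precedes the labial consonant /w/, so it assimilates in place to [m]. /ponwonwaormot/ → pomwomwaormot.
Rule 4 (final a-epenthesis): the form ends in the consonant /t/, so [a] is inserted word-finally. /pomwomwaormot/ → pomwomwaormota.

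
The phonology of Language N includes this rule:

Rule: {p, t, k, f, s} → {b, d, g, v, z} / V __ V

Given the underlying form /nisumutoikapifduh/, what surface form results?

nizumudoigabifduh

/s/ is a voiceless obstruent between vowels /i/ and /u/, so it voices to [z].
/t/ is a voiceless obstruent between vowels /u/ and /o/, so it voices to [d].
/k/ is a voiceless obstruent between vowels /i/ and /a/, so it voices to [g].
/p/ is a voiceless obstruent between vowels /a/ and /i/, so it voices to [b].
Surface form: [nizumudoigabifduh].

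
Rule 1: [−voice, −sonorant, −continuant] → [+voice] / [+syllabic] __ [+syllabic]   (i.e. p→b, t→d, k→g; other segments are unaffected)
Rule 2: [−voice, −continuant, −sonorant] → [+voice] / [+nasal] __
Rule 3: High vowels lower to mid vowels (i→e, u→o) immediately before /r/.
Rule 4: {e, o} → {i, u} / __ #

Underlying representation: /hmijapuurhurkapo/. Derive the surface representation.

hmijabuorhorkabu

Rule 1 (intervocalic voicing): /p/ is a voiceless stop between vowels /a/ and /u/, so it voices to [b]. /p/ is a voiceless stop between vowels /a/ and /o/, so it voices to [b]. /hmijapuurhurkapo/ → hmijabuurhurkabo.
Rule 2 (post-nasal voicing): no segment meets the environment; /hmijabuurhurkabo/ is unchanged.
Rule 3 (pre-rhotic lowering): /u/ is a high vowel immediately before /r/, so it lowers to [o]. /u/ is a high vowel immediately before /r/, so it lowers to [o]. /hmijabuurhurkabo/ → hmijabuorhorkabo.
Rule 4 (final vowel raising): /o/ is a mid vowel in word-final position, so it raises to [u]. /hmijabuorhorkabo/ → hmijabuorhorkabu.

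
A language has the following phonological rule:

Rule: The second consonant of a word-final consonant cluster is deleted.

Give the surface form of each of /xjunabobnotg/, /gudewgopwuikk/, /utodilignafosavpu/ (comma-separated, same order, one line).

/xjunabobnotg/: /g/ is the second consonant of a word-final cluster /tg/, so it deletes. → [xjunabobnot].
/gudewgopwuikk/: /k/ is the second consonant of a word-final cluster /kk/, so it deletes. → [gudewgopwuik].
/utodilignafosavpu/: the rule's environment is not met; surfaces unchanged as [utodilignafosavpu].

xjunabobnot, gudewgopwuik, utodilignafosavpu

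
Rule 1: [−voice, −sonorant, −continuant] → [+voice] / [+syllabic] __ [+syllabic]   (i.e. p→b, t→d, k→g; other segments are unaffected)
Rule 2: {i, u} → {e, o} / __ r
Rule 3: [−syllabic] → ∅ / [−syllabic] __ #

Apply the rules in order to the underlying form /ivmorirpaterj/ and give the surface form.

Rule 1 (intervocalic voicing): /t/ is a voiceless stop between vowels /a/ and /e/, so it voices to [d]. /ivmorirpaterj/ → ivmorirpaderj.
Rule 2 (pre-rhotic lowering): /i/ is a high vowel immediately before /r/, so it lowers to [e]. /ivmorirpaderj/ → ivmorerpaderj.
Rule 3 (final cluster simplification): /j/ is the second consonant of a word-final cluster /rj/, so it deletes. /ivmorerpaderj/ → ivmorerpader.

ivmorerpader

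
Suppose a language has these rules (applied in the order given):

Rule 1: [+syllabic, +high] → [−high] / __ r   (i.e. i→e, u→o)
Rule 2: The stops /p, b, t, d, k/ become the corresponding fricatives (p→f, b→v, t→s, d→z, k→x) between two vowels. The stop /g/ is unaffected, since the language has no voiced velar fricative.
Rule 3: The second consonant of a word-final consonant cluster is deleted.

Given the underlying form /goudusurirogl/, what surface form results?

gouzusorerog

Rule 1 (pre-rhotic lowering): /u/ is a high vowel immediately before /r/, so it lowers to [o]. /i/ is a high vowel immediately before /r/, so it lowers to [e]. /goudusurirogl/ → goudusorerogl.
Rule 2 (intervocalic spirantization): /d/ is a stop between vowels /u/ and /u/, so it spirantizes to the fricative [z]. /goudusorerogl/ → gouzusorerogl.
Rule 3 (final cluster simplification): /l/ is the second consonant of a word-final cluster /gl/, so it deletes. /gouzusorerogl/ → gouzusorerog.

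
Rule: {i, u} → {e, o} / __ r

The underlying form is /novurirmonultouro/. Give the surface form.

novorermonultooro

/u/ is a high vowel immediately before /r/, so it lowers to [o].
/i/ is a high vowel immediately before /r/, so it lowers to [e].
/u/ is a high vowel immediately before /r/, so it lowers to [o].
Surface form: [novorermonultooro].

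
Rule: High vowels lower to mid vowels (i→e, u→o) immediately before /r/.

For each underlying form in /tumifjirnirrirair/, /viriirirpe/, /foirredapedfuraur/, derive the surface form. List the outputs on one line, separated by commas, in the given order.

/tumifjirnirrirair/: /i/ is a high vowel immediately before /r/, so it lowers to [e]. /i/ is a high vowel immediately before /r/, so it lowers to [e]. /i/ is a high vowel immediately before /r/, so it lowers to [e]. /i/ is a high vowel immediately before /r/, so it lowers to [e]. → [tumifjernerreraer].
/viriirirpe/: /i/ is a high vowel immediately before /r/, so it lowers to [e]. /i/ is a high vowel immediately before /r/, so it lowers to [e]. /i/ is a high vowel immediately before /r/, so it lowers to [e]. → [veriererpe].
/foirredapedfuraur/: /i/ is a high vowel immediately before /r/, so it lowers to [e]. /u/ is a high vowel immediately before /r/, so it lowers to [o]. /u/ is a high vowel immediately before /r/, so it lowers to [o]. → [foerredapedforaor].

tumifjernerreraer, veriererpe, foerredapedforaor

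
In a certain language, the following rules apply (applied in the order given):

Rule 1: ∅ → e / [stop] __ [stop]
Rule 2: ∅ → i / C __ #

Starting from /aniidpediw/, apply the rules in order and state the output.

aniidepediwi

Rule 1 (stop-cluster e-epenthesis): /d/ and /p/ form a stop–stop cluster, so [e] is inserted between them. /aniidpediw/ → aniidepediw.
Rule 2 (final i-epenthesis): the form ends in the consonant /w/, so [i] is inserted word-finally. /aniidepediw/ → aniidepediwi.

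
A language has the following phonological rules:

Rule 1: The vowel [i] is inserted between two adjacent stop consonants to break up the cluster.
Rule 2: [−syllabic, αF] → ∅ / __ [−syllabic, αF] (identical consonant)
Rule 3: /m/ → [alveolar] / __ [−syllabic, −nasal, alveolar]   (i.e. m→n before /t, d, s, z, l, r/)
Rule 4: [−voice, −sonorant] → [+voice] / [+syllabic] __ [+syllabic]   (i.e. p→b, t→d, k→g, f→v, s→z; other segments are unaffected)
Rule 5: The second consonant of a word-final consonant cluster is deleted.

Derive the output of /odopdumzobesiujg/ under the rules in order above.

odobidunzobeziuj

Rule 1 (stop-cluster i-epenthesis): /p/ and /d/ form a stop–stop cluster, so [i] is inserted between them. /odopdumzobesiujg/ → odopidumzobesiujg.
Rule 2 (degemination): no segment meets the environment; /odopidumzobesiujg/ is unchanged.
Rule 3 (nasal place assimilation): /m/ precedes the alveolar consonant /z/, so it assimilates in place to [n]. /odopidumzobesiujg/ → odopidunzobesiujg.
Rule 4 (intervocalic voicing): /p/ is a voiceless obstruent between vowels /o/ and /i/, so it voices to [b]. /s/ is a voiceless obstruent between vowels /e/ and /i/, so it voices to [z]. /odopidunzobesiujg/ → odobidunzobeziujg.
Rule 5 (final cluster simplification): /g/ is the second consonant of a word-final cluster /jg/, so it deletes. /odobidunzobeziujg/ → odobidunzobeziuj.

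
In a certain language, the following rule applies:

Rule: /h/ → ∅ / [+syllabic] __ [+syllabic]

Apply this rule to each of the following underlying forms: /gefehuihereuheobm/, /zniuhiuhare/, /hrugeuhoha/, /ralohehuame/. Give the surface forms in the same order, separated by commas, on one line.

/gefehuihereuheobm/: /h/ occurs between vowels /e/ and /u/, so it deletes. /h/ occurs between vowels /i/ and /e/, so it deletes. /h/ occurs between vowels /u/ and /e/, so it deletes. → [gefeuiereueobm].
/zniuhiuhare/: /h/ occurs between vowels /u/ and /i/, so it deletes. /h/ occurs between vowels /u/ and /a/, so it deletes. → [zniuiuare].
/hrugeuhoha/: /h/ occurs between vowels /u/ and /o/, so it deletes. /h/ occurs between vowels /o/ and /a/, so it deletes. → [hrugeuoa].
/ralohehuame/: /h/ occurs between vowels /o/ and /e/, so it deletes. /h/ occurs between vowels /e/ and /u/, so it deletes. → [raloeuame].

gefeuiereueobm, zniuiuare, hrugeuoa, raloeuame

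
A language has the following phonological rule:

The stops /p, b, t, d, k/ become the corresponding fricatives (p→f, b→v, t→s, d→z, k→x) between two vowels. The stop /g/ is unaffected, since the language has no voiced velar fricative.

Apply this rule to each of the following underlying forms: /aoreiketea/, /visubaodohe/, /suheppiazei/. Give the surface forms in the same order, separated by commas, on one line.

/aoreiketea/: /k/ is a stop between vowels /i/ and /e/, so it spirantizes to the fricative [x]. /t/ is a stop between vowels /e/ and /e/, so it spirantizes to the fricative [s]. → [aoreixesea].
/visubaodohe/: /b/ is a stop between vowels /u/ and /a/, so it spirantizes to the fricative [v]. /d/ is a stop between vowels /o/ and /o/, so it spirantizes to the fricative [z]. → [visuvaozohe].
/suheppiazei/: the rule's environment is not met; surfaces unchanged as [suheppiazei].

aoreixesea, visuvaozohe, suheppiazei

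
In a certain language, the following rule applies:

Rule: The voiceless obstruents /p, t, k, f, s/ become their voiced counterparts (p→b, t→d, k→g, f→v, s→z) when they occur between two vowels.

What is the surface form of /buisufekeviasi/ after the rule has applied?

/s/ is a voiceless obstruent between vowels /i/ and /u/, so it voices to [z].
/f/ is a voiceless obstruent between vowels /u/ and /e/, so it voices to [v].
/k/ is a voiceless obstruent between vowels /e/ and /e/, so it voices to [g].
/s/ is a voiceless obstruent between vowels /a/ and /i/, so it voices to [z].
Surface form: [buizuvegeviazi].

buizuvegeviazi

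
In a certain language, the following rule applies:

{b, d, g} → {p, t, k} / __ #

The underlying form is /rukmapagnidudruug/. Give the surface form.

/g/ is a voiced stop in word-final position, so it devoices to [k].
Surface form: [rukmapagnidudruuk].

rukmapagnidudruuk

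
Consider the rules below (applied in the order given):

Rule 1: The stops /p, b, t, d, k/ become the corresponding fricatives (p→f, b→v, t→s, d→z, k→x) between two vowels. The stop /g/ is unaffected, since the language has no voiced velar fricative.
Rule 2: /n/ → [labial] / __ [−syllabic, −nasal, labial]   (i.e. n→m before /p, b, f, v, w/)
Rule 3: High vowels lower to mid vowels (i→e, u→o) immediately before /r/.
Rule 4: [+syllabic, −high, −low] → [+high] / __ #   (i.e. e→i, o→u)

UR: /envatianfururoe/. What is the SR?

emvasiamfororoi

Rule 1 (intervocalic spirantization): /t/ is a stop between vowels /a/ and /i/, so it spirantizes to the fricative [s]. /envatianfururoe/ → envasianfururoe.
Rule 2 (nasal place assimilation): /n/ precedes the labial consonant /v/, so it assimilates in place to [m]. /n/ precedes the labial consonant /f/, so it assimilates in place to [m]. /envasianfururoe/ → emvasiamfururoe.
Rule 3 (pre-rhotic lowering): /u/ is a high vowel immediately before /r/, so it lowers to [o]. /u/ is a high vowel immediately before /r/, so it lowers to [o]. /emvasiamfururoe/ → emvasiamfororoe.
Rule 4 (final vowel raising): /e/ is a mid vowel in word-final position, so it raises to [i]. /emvasiamfororoe/ → emvasiamfororoi.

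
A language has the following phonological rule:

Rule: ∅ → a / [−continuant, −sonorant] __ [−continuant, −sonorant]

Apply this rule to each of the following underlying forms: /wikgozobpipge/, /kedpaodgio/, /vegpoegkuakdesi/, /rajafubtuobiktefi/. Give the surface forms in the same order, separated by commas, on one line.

wikagozobapipage, kedapaodagio, vegapoegakuakadesi, rajafubatuobikatefi

/wikgozobpipge/: /k/ and /g/ form a stop–stop cluster, so [a] is inserted between them. /b/ and /p/ form a stop–stop cluster, so [a] is inserted between them. /p/ and /g/ form a stop–stop cluster, so [a] is inserted between them. → [wikagozobapipage].
/kedpaodgio/: /d/ and /p/ form a stop–stop cluster, so [a] is inserted between them. /d/ and /g/ form a stop–stop cluster, so [a] is inserted between them. → [kedapaodagio].
/vegpoegkuakdesi/: /g/ and /p/ form a stop–stop cluster, so [a] is inserted between them. /g/ and /k/ form a stop–stop cluster, so [a] is inserted between them. /k/ and /d/ form a stop–stop cluster, so [a] is inserted between them. → [vegapoegakuakadesi].
/rajafubtuobiktefi/: /b/ and /t/ form a stop–stop cluster, so [a] is inserted between them. /k/ and /t/ form a stop–stop cluster, so [a] is inserted between them. → [rajafubatuobikatefi].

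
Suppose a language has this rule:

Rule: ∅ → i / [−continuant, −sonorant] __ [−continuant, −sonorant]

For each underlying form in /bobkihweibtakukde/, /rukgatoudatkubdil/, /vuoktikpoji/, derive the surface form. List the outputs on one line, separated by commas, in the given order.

/bobkihweibtakukde/: /b/ and /k/ form a stop–stop cluster, so [i] is inserted between them. /b/ and /t/ form a stop–stop cluster, so [i] is inserted between them. /k/ and /d/ form a stop–stop cluster, so [i] is inserted between them. → [bobikihweibitakukide].
/rukgatoudatkubdil/: /k/ and /g/ form a stop–stop cluster, so [i] is inserted between them. /t/ and /k/ form a stop–stop cluster, so [i] is inserted between them. /b/ and /d/ form a stop–stop cluster, so [i] is inserted between them. → [rukigatoudatikubidil].
/vuoktikpoji/: /k/ and /t/ form a stop–stop cluster, so [i] is inserted between them. /k/ and /p/ form a stop–stop cluster, so [i] is inserted between them. → [vuokitikipoji].

bobikihweibitakukide, rukigatoudatikubidil, vuokitikipoji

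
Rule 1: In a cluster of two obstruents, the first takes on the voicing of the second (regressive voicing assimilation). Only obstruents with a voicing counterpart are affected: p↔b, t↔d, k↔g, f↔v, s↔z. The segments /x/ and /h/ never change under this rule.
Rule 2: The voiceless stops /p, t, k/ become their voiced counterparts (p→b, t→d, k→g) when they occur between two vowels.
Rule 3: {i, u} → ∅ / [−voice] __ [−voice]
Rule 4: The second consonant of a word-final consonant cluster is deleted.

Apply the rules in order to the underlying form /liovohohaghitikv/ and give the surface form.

Rule 1 (regressive voicing assimilation): /g/ precedes the voiceless obstruent /h/, so it devoices to [k] by assimilation. /k/ precedes the voiced obstruent /v/, so it voices to [g] by assimilation. /liovohohaghitikv/ → liovohohakhitigv.
Rule 2 (intervocalic voicing): /t/ is a voiceless stop between vowels /i/ and /i/, so it voices to [d]. /liovohohakhitigv/ → liovohohakhidigv.
Rule 3 (high vowel syncope): no segment meets the environment; /liovohohakhidigv/ is unchanged.
Rule 4 (final cluster simplification): /v/ is the second consonant of a word-final cluster /gv/, so it deletes. /liovohohakhidigv/ → liovohohakhidig.

liovohohakhidig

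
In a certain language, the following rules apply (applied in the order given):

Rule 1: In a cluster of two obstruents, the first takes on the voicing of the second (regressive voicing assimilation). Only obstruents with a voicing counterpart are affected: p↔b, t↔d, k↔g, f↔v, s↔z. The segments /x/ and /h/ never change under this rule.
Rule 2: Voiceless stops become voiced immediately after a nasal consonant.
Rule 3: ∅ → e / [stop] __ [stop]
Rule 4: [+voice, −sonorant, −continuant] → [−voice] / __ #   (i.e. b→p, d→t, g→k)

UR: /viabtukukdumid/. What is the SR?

viapetukugedumit

Rule 1 (regressive voicing assimilation): /b/ precedes the voiceless obstruent /t/, so it devoices to [p] by assimilation. /k/ precedes the voiced obstruent /d/, so it voices to [g] by assimilation. /viabtukukdumid/ → viaptukugdumid.
Rule 2 (post-nasal voicing): no segment meets the environment; /viaptukugdumid/ is unchanged.
Rule 3 (stop-cluster e-epenthesis): /p/ and /t/ form a stop–stop cluster, so [e] is inserted between them. /g/ and /d/ form a stop–stop cluster, so [e] is inserted between them. /viaptukugdumid/ → viapetukugedumid.
Rule 4 (final devoicing): /d/ is a voiced stop in word-final position, so it devoices to [t]. /viapetukugedumid/ → viapetukugedumit.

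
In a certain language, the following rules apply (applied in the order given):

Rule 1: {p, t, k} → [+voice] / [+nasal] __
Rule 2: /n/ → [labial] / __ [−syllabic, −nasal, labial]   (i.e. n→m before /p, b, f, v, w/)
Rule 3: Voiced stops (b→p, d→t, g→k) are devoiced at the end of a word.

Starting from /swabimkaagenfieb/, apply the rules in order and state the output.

Rule 1 (post-nasal voicing): /k/ is a voiceless stop immediately after the nasal /m/, so it voices to [g]. /swabimkaagenfieb/ → swabimgaagenfieb.
Rule 2 (nasal place assimilation): /n/ precedes the labial consonant /f/, so it assimilates in place to [m]. /swabimgaagenfieb/ → swabimgaagemfieb.
Rule 3 (final devoicing): /b/ is a voiced stop in word-final position, so it devoices to [p]. /swabimgaagemfieb/ → swabimgaagemfiep.

swabimgaagemfiep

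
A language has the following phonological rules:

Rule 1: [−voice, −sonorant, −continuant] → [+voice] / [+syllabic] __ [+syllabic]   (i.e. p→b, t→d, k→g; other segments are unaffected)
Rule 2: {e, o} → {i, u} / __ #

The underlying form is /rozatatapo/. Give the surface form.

Rule 1 (intervocalic voicing): /t/ is a voiceless stop between vowels /a/ and /a/, so it voices to [d]. /t/ is a voiceless stop between vowels /a/ and /a/, so it voices to [d]. /p/ is a voiceless stop between vowels /a/ and /o/, so it voices to [b]. /rozatatapo/ → rozadadabo.
Rule 2 (final vowel raising): /o/ is a mid vowel in word-final position, so it raises to [u]. /rozadadabo/ → rozadadabu.

rozadadabu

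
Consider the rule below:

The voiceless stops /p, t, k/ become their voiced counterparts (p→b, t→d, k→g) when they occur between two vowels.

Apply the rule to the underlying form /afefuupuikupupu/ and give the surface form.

/p/ is a voiceless stop between vowels /u/ and /u/, so it voices to [b].
/k/ is a voiceless stop between vowels /i/ and /u/, so it voices to [g].
/p/ is a voiceless stop between vowels /u/ and /u/, so it voices to [b].
/p/ is a voiceless stop between vowels /u/ and /u/, so it voices to [b].
Surface form: [afefuubuigububu].

afefuubuigububu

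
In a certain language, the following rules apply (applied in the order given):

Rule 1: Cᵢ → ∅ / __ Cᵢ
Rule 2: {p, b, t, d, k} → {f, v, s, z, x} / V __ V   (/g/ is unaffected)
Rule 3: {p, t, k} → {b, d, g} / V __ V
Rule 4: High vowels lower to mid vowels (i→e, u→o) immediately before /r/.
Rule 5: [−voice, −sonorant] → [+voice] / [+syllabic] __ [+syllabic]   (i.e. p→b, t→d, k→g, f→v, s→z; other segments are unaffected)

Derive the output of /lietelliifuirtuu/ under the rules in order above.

Rule 1 (degemination): /ll/ is a geminate; the first /l/ deletes. /lietelliifuirtuu/ → lieteliifuirtuu.
Rule 2 (intervocalic spirantization): /t/ is a stop between vowels /e/ and /e/, so it spirantizes to the fricative [s]. /lieteliifuirtuu/ → lieseliifuirtuu.
Rule 3 (intervocalic voicing): no segment meets the environment; /lieseliifuirtuu/ is unchanged.
Rule 4 (pre-rhotic lowering): /i/ is a high vowel immediately before /r/, so it lowers to [e]. /lieseliifuirtuu/ → lieseliifuertuu.
Rule 5 (intervocalic voicing): /s/ is a voiceless obstruent between vowels /e/ and /e/, so it voices to [z]. /f/ is a voiceless obstruent between vowels /i/ and /u/, so it voices to [v]. /lieseliifuertuu/ → liezeliivuertuu.

liezeliivuertuu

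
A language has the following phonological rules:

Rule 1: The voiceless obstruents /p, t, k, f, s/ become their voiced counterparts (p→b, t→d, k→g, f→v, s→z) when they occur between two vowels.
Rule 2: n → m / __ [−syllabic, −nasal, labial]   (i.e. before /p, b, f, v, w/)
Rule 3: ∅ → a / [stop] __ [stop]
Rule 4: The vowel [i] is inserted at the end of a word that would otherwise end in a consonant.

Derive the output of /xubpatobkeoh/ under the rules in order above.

Rule 1 (intervocalic voicing): /t/ is a voiceless obstruent between vowels /a/ and /o/, so it voices to [d]. /xubpatobkeoh/ → xubpadobkeoh.
Rule 2 (nasal place assimilation): no segment meets the environment; /xubpadobkeoh/ is unchanged.
Rule 3 (stop-cluster a-epenthesis): /b/ and /p/ form a stop–stop cluster, so [a] is inserted between them. /b/ and /k/ form a stop–stop cluster, so [a] is inserted between them. /xubpadobkeoh/ → xubapadobakeoh.
Rule 4 (final i-epenthesis): the form ends in the consonant /h/, so [i] is inserted word-finally. /xubapadobakeoh/ → xubapadobakeohi.

xubapadobakeohi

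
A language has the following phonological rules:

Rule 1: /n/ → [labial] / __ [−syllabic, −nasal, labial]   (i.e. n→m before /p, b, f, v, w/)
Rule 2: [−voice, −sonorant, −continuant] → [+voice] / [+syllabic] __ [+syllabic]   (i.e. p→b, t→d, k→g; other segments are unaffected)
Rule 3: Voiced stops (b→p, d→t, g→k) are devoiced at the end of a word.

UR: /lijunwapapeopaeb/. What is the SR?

lijumwababeobaep

Rule 1 (nasal place assimilation): /n/ precedes the labial consonant /w/, so it assimilates in place to [m]. /lijunwapapeopaeb/ → lijumwapapeopaeb.
Rule 2 (intervocalic voicing): /p/ is a voiceless stop between vowels /a/ and /a/, so it voices to [b]. /p/ is a voiceless stop between vowels /a/ and /e/, so it voices to [b]. /p/ is a voiceless stop between vowels /o/ and /a/, so it voices to [b]. /lijumwapapeopaeb/ → lijumwababeobaeb.
Rule 3 (final devoicing): /b/ is a voiced stop in word-final position, so it devoices to [p]. /lijumwababeobaeb/ → lijumwababeobaep.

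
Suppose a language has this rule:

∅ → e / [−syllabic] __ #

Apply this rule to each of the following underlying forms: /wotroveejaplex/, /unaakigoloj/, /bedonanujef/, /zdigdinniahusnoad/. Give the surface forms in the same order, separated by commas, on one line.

/wotroveejaplex/: the form ends in the consonant /x/, so [e] is inserted word-finally. → [wotroveejaplexe].
/unaakigoloj/: the form ends in the consonant /j/, so [e] is inserted word-finally. → [unaakigoloje].
/bedonanujef/: the form ends in the consonant /f/, so [e] is inserted word-finally. → [bedonanujefe].
/zdigdinniahusnoad/: the form ends in the consonant /d/, so [e] is inserted word-finally. → [zdigdinniahusnoade].

wotroveejaplexe, unaakigoloje, bedonanujefe, zdigdinniahusnoade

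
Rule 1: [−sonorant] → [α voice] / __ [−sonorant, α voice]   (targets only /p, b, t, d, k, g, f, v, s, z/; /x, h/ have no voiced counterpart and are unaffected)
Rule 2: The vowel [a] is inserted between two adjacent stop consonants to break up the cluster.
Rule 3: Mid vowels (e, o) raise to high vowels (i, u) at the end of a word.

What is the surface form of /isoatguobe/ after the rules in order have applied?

Rule 1 (regressive voicing assimilation): /t/ precedes the voiced obstruent /g/, so it voices to [d] by assimilation. /isoatguobe/ → isoadguobe.
Rule 2 (stop-cluster a-epenthesis): /d/ and /g/ form a stop–stop cluster, so [a] is inserted between them. /isoadguobe/ → isoadaguobe.
Rule 3 (final vowel raising): /e/ is a mid vowel in word-final position, so it raises to [i]. /isoadaguobe/ → isoadaguobi.

isoadaguobi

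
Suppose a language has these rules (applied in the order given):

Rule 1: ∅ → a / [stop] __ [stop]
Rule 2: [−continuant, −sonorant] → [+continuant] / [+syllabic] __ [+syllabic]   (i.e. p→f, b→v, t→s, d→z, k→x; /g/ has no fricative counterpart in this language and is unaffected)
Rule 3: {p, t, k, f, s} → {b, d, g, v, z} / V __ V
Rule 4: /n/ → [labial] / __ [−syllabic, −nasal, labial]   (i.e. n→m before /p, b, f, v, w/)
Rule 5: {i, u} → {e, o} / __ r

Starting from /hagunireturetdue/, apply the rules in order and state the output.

Rule 1 (stop-cluster a-epenthesis): /t/ and /d/ form a stop–stop cluster, so [a] is inserted between them. /hagunireturetdue/ → hagunireturetadue.
Rule 2 (intervocalic spirantization): /t/ is a stop between vowels /e/ and /u/, so it spirantizes to the fricative [s]. /t/ is a stop between vowels /e/ and /a/, so it spirantizes to the fricative [s]. /d/ is a stop between vowels /a/ and /u/, so it spirantizes to the fricative [z]. /hagunireturetadue/ → haguniresuresazue.
Rule 3 (intervocalic voicing): /s/ is a voiceless obstruent between vowels /e/ and /u/, so it voices to [z]. /s/ is a voiceless obstruent between vowels /e/ and /a/, so it voices to [z]. /haguniresuresazue/ → hagunirezurezazue.
Rule 4 (nasal place assimilation): no segment meets the environment; /hagunirezurezazue/ is unchanged.
Rule 5 (pre-rhotic lowering): /i/ is a high vowel immediately before /r/, so it lowers to [e]. /u/ is a high vowel immediately before /r/, so it lowers to [o]. /hagunirezurezazue/ → hagunerezorezazue.

hagunerezorezazue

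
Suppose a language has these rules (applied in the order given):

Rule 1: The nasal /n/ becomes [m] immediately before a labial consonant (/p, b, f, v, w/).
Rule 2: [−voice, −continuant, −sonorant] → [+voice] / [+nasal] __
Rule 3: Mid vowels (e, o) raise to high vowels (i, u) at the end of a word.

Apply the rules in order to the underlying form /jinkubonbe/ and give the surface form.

jingubombi

Rule 1 (nasal place assimilation): /n/ precedes the labial consonant /b/, so it assimilates in place to [m]. /jinkubonbe/ → jinkubombe.
Rule 2 (post-nasal voicing): /k/ is a voiceless stop immediately after the nasal /n/, so it voices to [g]. /jinkubombe/ → jingubombe.
Rule 3 (final vowel raising): /e/ is a mid vowel in word-final position, so it raises to [i]. /jingubombe/ → jingubombi.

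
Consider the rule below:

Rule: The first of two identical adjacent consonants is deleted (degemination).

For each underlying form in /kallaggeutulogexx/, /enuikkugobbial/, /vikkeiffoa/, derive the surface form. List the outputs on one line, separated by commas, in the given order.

/kallaggeutulogexx/: /ll/ is a geminate; the first /l/ deletes. /gg/ is a geminate; the first /g/ deletes. /xx/ is a geminate; the first /x/ deletes. → [kalageutulogex].
/enuikkugobbial/: /kk/ is a geminate; the first /k/ deletes. /bb/ is a geminate; the first /b/ deletes. → [enuikugobial].
/vikkeiffoa/: /kk/ is a geminate; the first /k/ deletes. /ff/ is a geminate; the first /f/ deletes. → [vikeifoa].

kalageutulogex, enuikugobial, vikeifoa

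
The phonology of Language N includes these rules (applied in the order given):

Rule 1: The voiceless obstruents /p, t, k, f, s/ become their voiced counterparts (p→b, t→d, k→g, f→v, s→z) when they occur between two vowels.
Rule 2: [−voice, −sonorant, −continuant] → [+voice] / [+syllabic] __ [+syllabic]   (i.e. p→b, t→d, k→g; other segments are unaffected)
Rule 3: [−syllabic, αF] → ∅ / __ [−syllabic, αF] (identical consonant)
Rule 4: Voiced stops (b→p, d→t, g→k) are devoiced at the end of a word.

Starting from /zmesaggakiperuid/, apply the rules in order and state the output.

Rule 1 (intervocalic voicing): /s/ is a voiceless obstruent between vowels /e/ and /a/, so it voices to [z]. /k/ is a voiceless obstruent between vowels /a/ and /i/, so it voices to [g]. /p/ is a voiceless obstruent between vowels /i/ and /e/, so it voices to [b]. /zmesaggakiperuid/ → zmezaggagiberuid.
Rule 2 (intervocalic voicing): no segment meets the environment; /zmezaggagiberuid/ is unchanged.
Rule 3 (degemination): /gg/ is a geminate; the first /g/ deletes. /zmezaggagiberuid/ → zmezagagiberuid.
Rule 4 (final devoicing): /d/ is a voiced stop in word-final position, so it devoices to [t]. /zmezagagiberuid/ → zmezagagiberuit.

zmezagagiberuit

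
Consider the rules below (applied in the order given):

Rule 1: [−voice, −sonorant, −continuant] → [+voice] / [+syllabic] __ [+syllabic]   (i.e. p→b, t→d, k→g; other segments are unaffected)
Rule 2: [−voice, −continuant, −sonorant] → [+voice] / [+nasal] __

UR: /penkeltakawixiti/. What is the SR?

pengeltagawixidi

Rule 1 (intervocalic voicing): /k/ is a voiceless stop between vowels /a/ and /a/, so it voices to [g]. /t/ is a voiceless stop between vowels /i/ and /i/, so it voices to [d]. /penkeltakawixiti/ → penkeltagawixidi.
Rule 2 (post-nasal voicing): /k/ is a voiceless stop immediately after the nasal /n/, so it voices to [g]. /penkeltagawixidi/ → pengeltagawixidi.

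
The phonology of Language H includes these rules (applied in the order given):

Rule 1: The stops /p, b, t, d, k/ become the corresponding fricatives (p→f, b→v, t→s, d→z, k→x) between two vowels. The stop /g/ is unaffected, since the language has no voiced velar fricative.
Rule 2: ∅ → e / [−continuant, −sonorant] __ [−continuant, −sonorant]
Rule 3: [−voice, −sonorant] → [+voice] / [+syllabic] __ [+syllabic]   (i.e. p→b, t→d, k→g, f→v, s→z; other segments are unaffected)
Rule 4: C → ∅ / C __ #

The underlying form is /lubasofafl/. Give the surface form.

Rule 1 (intervocalic spirantization): /b/ is a stop between vowels /u/ and /a/, so it spirantizes to the fricative [v]. /lubasofafl/ → luvasofafl.
Rule 2 (stop-cluster e-epenthesis): no segment meets the environment; /luvasofafl/ is unchanged.
Rule 3 (intervocalic voicing): /s/ is a voiceless obstruent between vowels /a/ and /o/, so it voices to [z]. /f/ is a voiceless obstruent between vowels /o/ and /a/, so it voices to [v]. /luvasofafl/ → luvazovafl.
Rule 4 (final cluster simplification): /l/ is the second consonant of a word-final cluster /fl/, so it deletes. /luvazovafl/ → luvazovaf.

luvazovaf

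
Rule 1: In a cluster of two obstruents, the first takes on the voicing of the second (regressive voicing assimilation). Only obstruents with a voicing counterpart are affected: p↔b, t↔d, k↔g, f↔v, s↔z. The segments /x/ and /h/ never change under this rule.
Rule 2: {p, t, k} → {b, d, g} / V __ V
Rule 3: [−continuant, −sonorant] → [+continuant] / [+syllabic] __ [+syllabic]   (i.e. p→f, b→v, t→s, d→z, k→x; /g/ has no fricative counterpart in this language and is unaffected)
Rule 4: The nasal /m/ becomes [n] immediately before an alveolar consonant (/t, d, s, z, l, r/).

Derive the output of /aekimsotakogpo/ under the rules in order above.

Rule 1 (regressive voicing assimilation): /g/ precedes the voiceless obstruent /p/, so it devoices to [k] by assimilation. /aekimsotakogpo/ → aekimsotakokpo.
Rule 2 (intervocalic voicing): /k/ is a voiceless stop between vowels /e/ and /i/, so it voices to [g]. /t/ is a voiceless stop between vowels /o/ and /a/, so it voices to [d]. /k/ is a voiceless stop between vowels /a/ and /o/, so it voices to [g]. /aekimsotakokpo/ → aegimsodagokpo.
Rule 3 (intervocalic spirantization): /d/ is a stop between vowels /o/ and /a/, so it spirantizes to the fricative [z]. /aegimsodagokpo/ → aegimsozagokpo.
Rule 4 (nasal place assimilation): /m/ precedes the alveolar consonant /s/, so it assimilates in place to [n]. /aegimsozagokpo/ → aeginsozagokpo.

aeginsozagokpo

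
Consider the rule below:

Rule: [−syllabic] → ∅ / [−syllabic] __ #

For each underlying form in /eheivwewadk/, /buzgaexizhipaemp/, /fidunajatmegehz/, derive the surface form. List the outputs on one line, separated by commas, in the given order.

/eheivwewadk/: /k/ is the second consonant of a word-final cluster /dk/, so it deletes. → [eheivwewad].
/buzgaexizhipaemp/: /p/ is the second consonant of a word-final cluster /mp/, so it deletes. → [buzgaexizhipaem].
/fidunajatmegehz/: /z/ is the second consonant of a word-final cluster /hz/, so it deletes. → [fidunajatmegeh].

eheivwewad, buzgaexizhipaem, fidunajatmegeh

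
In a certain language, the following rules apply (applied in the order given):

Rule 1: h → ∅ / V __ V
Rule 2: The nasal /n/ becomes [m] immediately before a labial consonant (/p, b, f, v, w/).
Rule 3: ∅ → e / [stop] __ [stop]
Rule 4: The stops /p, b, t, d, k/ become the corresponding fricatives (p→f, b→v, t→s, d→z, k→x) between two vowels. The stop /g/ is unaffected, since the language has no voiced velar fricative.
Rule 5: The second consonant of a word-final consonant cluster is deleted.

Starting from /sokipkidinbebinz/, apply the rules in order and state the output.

Rule 1 (intervocalic h-deletion): no segment meets the environment; /sokipkidinbebinz/ is unchanged.
Rule 2 (nasal place assimilation): /n/ precedes the labial consonant /b/, so it assimilates in place to [m]. /sokipkidinbebinz/ → sokipkidimbebinz.
Rule 3 (stop-cluster e-epenthesis): /p/ and /k/ form a stop–stop cluster, so [e] is inserted between them. /sokipkidimbebinz/ → sokipekidimbebinz.
Rule 4 (intervocalic spirantization): /k/ is a stop between vowels /o/ and /i/, so it spirantizes to the fricative [x]. /p/ is a stop between vowels /i/ and /e/, so it spirantizes to the fricative [f]. /k/ is a stop between vowels /e/ and /i/, so it spirantizes to the fricative [x]. /d/ is a stop between vowels /i/ and /i/, so it spirantizes to the fricative [z]. /b/ is a stop between vowels /e/ and /i/, so it spirantizes to the fricative [v]. /sokipekidimbebinz/ → soxifexizimbevinz.
Rule 5 (final cluster simplification): /z/ is the second consonant of a word-final cluster /nz/, so it deletes. /soxifexizimbevinz/ → soxifexizimbevin.

soxifexizimbevin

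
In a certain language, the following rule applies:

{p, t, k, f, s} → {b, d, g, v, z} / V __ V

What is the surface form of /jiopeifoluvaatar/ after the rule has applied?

jiobeivoluvaadar

/p/ is a voiceless obstruent between vowels /o/ and /e/, so it voices to [b].
/f/ is a voiceless obstruent between vowels /i/ and /o/, so it voices to [v].
/t/ is a voiceless obstruent between vowels /a/ and /a/, so it voices to [d].
Surface form: [jiobeivoluvaadar].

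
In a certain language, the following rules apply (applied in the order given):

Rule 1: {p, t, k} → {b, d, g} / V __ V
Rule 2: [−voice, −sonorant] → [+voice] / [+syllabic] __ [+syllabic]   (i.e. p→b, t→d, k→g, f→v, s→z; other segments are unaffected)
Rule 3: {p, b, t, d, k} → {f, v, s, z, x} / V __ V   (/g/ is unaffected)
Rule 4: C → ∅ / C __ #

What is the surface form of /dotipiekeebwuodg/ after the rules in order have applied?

doziviegeebwuod

Rule 1 (intervocalic voicing): /t/ is a voiceless stop between vowels /o/ and /i/, so it voices to [d]. /p/ is a voiceless stop between vowels /i/ and /i/, so it voices to [b]. /k/ is a voiceless stop between vowels /e/ and /e/, so it voices to [g]. /dotipiekeebwuodg/ → dodibiegeebwuodg.
Rule 2 (intervocalic voicing): no segment meets the environment; /dodibiegeebwuodg/ is unchanged.
Rule 3 (intervocalic spirantization): /d/ is a stop between vowels /o/ and /i/, so it spirantizes to the fricative [z]. /b/ is a stop between vowels /i/ and /i/, so it spirantizes to the fricative [v]. /dodibiegeebwuodg/ → doziviegeebwuodg.
Rule 4 (final cluster simplification): /g/ is the second consonant of a word-final cluster /dg/, so it deletes. /doziviegeebwuodg/ → doziviegeebwuod.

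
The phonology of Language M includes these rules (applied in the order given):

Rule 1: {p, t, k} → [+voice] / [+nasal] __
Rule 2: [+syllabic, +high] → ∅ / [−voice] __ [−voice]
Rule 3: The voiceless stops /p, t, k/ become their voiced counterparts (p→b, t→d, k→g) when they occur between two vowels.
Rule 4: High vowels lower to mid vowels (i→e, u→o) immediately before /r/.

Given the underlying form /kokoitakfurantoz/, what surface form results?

Rule 1 (post-nasal voicing): /t/ is a voiceless stop immediately after the nasal /n/, so it voices to [d]. /kokoitakfurantoz/ → kokoitakfurandoz.
Rule 2 (high vowel syncope): no segment meets the environment; /kokoitakfurandoz/ is unchanged.
Rule 3 (intervocalic voicing): /k/ is a voiceless stop between vowels /o/ and /o/, so it voices to [g]. /t/ is a voiceless stop between vowels /i/ and /a/, so it voices to [d]. /kokoitakfurandoz/ → kogoidakfurandoz.
Rule 4 (pre-rhotic lowering): /u/ is a high vowel immediately before /r/, so it lowers to [o]. /kogoidakfurandoz/ → kogoidakforandoz.

kogoidakforandoz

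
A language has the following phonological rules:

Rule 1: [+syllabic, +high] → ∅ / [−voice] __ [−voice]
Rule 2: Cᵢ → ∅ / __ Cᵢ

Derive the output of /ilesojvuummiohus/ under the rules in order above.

ilesojvuumiohs

Rule 1 (high vowel syncope): /u/ is a high vowel flanked by voiceless consonants /h/ and /s/, so it deletes. /ilesojvuummiohus/ → ilesojvuummiohs.
Rule 2 (degemination): /mm/ is a geminate; the first /m/ deletes. /ilesojvuummiohs/ → ilesojvuumiohs.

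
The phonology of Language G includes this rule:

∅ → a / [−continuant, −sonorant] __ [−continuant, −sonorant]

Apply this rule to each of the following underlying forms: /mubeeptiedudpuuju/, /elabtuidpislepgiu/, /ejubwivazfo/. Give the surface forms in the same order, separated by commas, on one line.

mubeepatiedudapuuju, elabatuidapislepagiu, ejubwivazfo

/mubeeptiedudpuuju/: /p/ and /t/ form a stop–stop cluster, so [a] is inserted between them. /d/ and /p/ form a stop–stop cluster, so [a] is inserted between them. → [mubeepatiedudapuuju].
/elabtuidpislepgiu/: /b/ and /t/ form a stop–stop cluster, so [a] is inserted between them. /d/ and /p/ form a stop–stop cluster, so [a] is inserted between them. /p/ and /g/ form a stop–stop cluster, so [a] is inserted between them. → [elabatuidapislepagiu].
/ejubwivazfo/: the rule's environment is not met; surfaces unchanged as [ejubwivazfo].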